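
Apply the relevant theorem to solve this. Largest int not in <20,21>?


gcd(20,21)=1 => F=ab-a-b=20*21-20-21=420-41=379


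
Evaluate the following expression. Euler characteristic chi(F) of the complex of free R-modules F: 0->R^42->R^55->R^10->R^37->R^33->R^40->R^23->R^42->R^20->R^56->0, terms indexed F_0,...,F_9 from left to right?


chi = sum (-1)^i * rank:
(-1)^0*42=42
(-1)^1*55=-55
(-1)^2*10=10
(-1)^3*37=-37
(-1)^4*33=33
(-1)^5*40=-40
(-1)^6*23=23
(-1)^7*42=-42
(-1)^8*20=20
(-1)^9*56=-56
chi=-102


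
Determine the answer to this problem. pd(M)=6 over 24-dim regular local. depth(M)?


pd+depth=depth(R)=24
depth=24-6=18


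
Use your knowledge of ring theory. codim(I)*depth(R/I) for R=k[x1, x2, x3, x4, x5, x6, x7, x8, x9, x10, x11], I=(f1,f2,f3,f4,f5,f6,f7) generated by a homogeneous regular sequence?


codim=7, depth=dim(R/I)=11-7=4
Product=7*4=28


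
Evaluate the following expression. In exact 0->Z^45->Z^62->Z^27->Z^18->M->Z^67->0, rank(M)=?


Alt sum=0:
(-1)^0*45 + (-1)^1*62 + (-1)^2*27 + (-1)^3*18 + (-1)^4*? + (-1)^5*67=0
rank(M)=75


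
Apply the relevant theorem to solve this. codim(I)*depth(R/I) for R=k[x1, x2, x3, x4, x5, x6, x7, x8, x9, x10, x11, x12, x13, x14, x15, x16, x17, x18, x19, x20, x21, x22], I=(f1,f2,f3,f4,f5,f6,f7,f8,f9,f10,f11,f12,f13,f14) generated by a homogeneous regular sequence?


codim=14, depth=dim(R/I)=22-14=8
Product=14*8=112


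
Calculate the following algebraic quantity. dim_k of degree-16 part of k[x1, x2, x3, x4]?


C(d+n-1,n-1)=C(19,3)=969


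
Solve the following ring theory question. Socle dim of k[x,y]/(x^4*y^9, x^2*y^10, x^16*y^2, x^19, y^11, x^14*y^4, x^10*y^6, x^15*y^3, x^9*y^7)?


Socle = ann(m) = span of standard monomials u with x*u, y*u in I (staircase corners).
Minimal generators: x^19, x^16*y^2, x^15*y^3, x^14*y^4, x^10*y^6, x^9*y^7, x^4*y^9, x^2*y^10, y^11
Corners: xy^10, x^3y^9, x^8y^8, x^9y^6, x^13y^5, x^14y^3, x^15y^2, x^18y
Socle dim=8


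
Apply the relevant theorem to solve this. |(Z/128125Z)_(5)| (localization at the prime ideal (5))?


5-primary part: 128125=5^5*41
Size=5^5=3125


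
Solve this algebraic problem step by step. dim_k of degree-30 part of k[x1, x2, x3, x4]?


C(d+n-1,n-1)=C(33,3)=5456


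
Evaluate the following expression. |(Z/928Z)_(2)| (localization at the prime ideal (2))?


2-primary part: 928=2^5*29
Size=2^5=32


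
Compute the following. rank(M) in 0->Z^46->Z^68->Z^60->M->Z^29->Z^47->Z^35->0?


Alt sum=0:
(-1)^0*46 + (-1)^1*68 + (-1)^2*60 + (-1)^3*? + (-1)^4*29 + (-1)^5*47 + (-1)^6*35=0
rank(M)=55


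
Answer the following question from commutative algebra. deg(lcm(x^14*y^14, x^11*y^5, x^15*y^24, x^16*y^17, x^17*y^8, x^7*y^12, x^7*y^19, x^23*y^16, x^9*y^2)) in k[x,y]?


lcm = componentwise max:
x: max(14,11,15,16,17,7,7,23,9)=23
y: max(14,5,24,17,8,12,19,16,2)=24
Total=23+24=47


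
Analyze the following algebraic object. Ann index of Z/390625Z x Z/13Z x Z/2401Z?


Exponent = lcm of the cyclic orders; pairwise coprime => product.
5^8*13^1*7^4=390625*13*2401=12192578125


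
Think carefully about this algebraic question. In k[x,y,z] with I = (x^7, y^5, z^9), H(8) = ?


Need i<7, j<5, k<9 with i+j+k=8.
For each i, j ranges over max(0,8-i-8)..min(4,8-i):
  i=0: j in [0,4] -> 5
  i=1: j in [0,4] -> 5
  i=2: j in [0,4] -> 5
  i=3: j in [0,4] -> 5
  i=4: j in [0,4] -> 5
  i=5: j in [0,3] -> 4
  i=6: j in [0,2] -> 3
H(8) = 5+5+5+5+5+4+3 = 32


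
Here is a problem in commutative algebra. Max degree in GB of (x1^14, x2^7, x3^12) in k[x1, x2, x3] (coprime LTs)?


Pure powers, coprime LTs => already GB.
Degrees: 14, 7, 12
Max=14


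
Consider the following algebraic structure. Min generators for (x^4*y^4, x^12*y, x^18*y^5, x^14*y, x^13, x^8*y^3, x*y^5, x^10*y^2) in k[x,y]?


Remove redundant (divisible by others).
x^18*y^5 redundant.
x^14*y redundant.
Min: x^13, x^12*y, x^10*y^2, x^8*y^3, x^4*y^4, x*y^5
Count=6


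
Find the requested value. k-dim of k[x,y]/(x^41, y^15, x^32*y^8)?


k[x,y]/I, I = (x^41, y^15, x^32*y^8)
Rect: 41x15=615. Corner: (41-32)x(15-8)=63.
dim = 615-63 = 552


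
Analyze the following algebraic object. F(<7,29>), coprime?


gcd(7,29)=1 => F=ab-a-b=7*29-7-29=203-36=167


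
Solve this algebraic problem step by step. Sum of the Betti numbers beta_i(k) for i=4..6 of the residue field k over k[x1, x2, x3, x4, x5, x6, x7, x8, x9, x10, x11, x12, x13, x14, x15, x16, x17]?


Koszul resolution: beta_i(k)=C(n,i), n=17
C(17,4)=2380, C(17,5)=6188, C(17,6)=12376
Sum=20944


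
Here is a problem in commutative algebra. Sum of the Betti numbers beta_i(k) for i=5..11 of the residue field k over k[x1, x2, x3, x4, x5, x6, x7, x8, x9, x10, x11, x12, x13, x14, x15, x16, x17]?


Koszul resolution: beta_i(k)=C(n,i), n=17
C(17,5)=6188, C(17,6)=12376, C(17,7)=19448, C(17,8)=24310, C(17,9)=24310, C(17,10)=19448, C(17,11)=12376
Sum=118456


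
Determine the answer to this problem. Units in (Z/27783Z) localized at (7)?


Local ring = Z/343Z.
phi(343) = 7^2*(7-1) = 294


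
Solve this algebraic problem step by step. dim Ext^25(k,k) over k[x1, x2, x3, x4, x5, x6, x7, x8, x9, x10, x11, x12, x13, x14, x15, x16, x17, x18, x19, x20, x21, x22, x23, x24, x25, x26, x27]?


C(n,i)=C(27,25)=351


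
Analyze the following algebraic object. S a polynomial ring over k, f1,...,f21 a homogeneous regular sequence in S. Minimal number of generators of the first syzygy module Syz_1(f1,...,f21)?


Regular sequence => Koszul complex is the minimal free resolution.
Syz_1 minimally generated by Koszul relations f_i*e_j - f_j*e_i (i<j): mu(Syz_1) = beta_2 = C(m,2) = m(m-1)/2
m=21
21*20/2 = 210


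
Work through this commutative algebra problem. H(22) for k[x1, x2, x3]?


C(d+n-1,n-1)=C(24,2)=276


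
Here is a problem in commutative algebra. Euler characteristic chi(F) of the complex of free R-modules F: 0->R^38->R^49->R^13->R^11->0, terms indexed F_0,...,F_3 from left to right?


chi = sum (-1)^i * rank:
(-1)^0*38=38
(-1)^1*49=-49
(-1)^2*13=13
(-1)^3*11=-11
chi=-9


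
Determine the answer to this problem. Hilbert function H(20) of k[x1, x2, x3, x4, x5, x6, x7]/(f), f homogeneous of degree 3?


C(26,6)-C(23,6)=230230-100947=129283


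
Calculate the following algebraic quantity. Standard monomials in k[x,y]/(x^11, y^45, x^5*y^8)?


k[x,y]/I, I = (x^11, y^45, x^5*y^8)
Rect: 11x45=495. Corner: (11-5)x(45-8)=222.
dim = 495-222 = 273


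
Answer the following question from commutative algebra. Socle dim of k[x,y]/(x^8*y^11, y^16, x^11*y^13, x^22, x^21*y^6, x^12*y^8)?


Socle = ann(m) = span of standard monomials u with x*u, y*u in I (staircase corners).
Redundant generators: x^11*y^13
Minimal generators: x^22, x^21*y^6, x^12*y^8, x^8*y^11, y^16
Corners: x^7y^15, x^11y^10, x^20y^7, x^21y^5
Socle dim=4


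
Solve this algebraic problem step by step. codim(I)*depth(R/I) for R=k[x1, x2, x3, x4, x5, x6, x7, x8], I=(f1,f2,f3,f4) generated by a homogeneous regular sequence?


codim=4, depth=dim(R/I)=8-4=4
Product=4*4=16


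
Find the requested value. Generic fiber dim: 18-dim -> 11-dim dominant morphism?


dim(fiber)=dim(X)-dim(Y)=18-11=7


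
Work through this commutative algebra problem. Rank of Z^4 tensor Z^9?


rank(M(x)N) = rank(M)*rank(N)
4*9 = 36


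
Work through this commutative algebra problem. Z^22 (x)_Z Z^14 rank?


rank(M(x)N) = rank(M)*rank(N)
22*14 = 308


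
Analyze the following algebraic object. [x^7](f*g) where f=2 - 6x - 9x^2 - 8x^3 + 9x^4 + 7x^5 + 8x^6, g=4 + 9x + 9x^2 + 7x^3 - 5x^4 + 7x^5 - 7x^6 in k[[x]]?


[x^7] = sum a_i*b_j, i+j=7
  -6*-7=42
  -9*7=-63
  -8*-5=40
  9*7=63
  7*9=63
  8*9=72
Sum=217


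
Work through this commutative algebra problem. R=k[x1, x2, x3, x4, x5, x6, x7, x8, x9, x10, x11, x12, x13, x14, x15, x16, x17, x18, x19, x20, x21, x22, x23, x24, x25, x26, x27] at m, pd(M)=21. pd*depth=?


pd+depth=27
depth=27-21=6
pd*depth=21*6=126


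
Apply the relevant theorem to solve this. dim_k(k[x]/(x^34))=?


Basis: 1,x,...,x^33
dim=34


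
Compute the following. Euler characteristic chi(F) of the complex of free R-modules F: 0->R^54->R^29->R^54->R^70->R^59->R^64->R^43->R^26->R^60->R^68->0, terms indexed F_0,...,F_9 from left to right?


chi = sum (-1)^i * rank:
(-1)^0*54=54
(-1)^1*29=-29
(-1)^2*54=54
(-1)^3*70=-70
(-1)^4*59=59
(-1)^5*64=-64
(-1)^6*43=43
(-1)^7*26=-26
(-1)^8*60=60
(-1)^9*68=-68
chi=13


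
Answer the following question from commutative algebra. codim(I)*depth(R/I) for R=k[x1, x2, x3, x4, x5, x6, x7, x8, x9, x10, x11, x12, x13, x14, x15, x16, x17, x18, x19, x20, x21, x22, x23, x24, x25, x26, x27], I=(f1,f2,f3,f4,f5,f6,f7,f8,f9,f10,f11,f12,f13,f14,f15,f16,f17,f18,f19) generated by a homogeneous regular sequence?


codim=19, depth=dim(R/I)=27-19=8
Product=19*8=152


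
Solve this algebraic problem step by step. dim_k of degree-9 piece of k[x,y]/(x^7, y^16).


k[x,y], I = (x^7, y^16), d = 9
Need i < 7 and d-i < 16.
Range: 0 <= i <= 6.
H(9) = 7


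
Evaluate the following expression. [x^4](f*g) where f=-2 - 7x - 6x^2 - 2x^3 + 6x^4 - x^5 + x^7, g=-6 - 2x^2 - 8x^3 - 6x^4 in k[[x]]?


[x^4] = sum a_i*b_j, i+j=4
  -2*-6=12
  -7*-8=56
  -6*-2=12
  6*-6=-36
Sum=44


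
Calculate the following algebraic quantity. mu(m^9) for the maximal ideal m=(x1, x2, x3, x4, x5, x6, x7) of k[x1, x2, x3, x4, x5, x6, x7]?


Graded Nakayama: mu(m^d) = dim_k (m^d/m^(d+1)) = #degree-9 monomials in 7 vars
C(n+d-1,d)=C(15,9)=5005


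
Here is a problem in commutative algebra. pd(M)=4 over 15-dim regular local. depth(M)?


pd+depth=depth(R)=15
depth=15-4=11


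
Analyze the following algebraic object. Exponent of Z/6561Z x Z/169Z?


Exponent = lcm of the cyclic orders; pairwise coprime => product.
3^8*13^2=6561*169=1108809


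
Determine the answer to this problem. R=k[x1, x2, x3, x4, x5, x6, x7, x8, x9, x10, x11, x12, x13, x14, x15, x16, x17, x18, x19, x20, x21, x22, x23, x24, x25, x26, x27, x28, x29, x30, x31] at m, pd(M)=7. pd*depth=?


pd+depth=31
depth=31-7=24
pd*depth=7*24=168


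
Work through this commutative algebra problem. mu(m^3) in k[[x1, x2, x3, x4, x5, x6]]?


C(n+d-1,d)=C(8,3)=56


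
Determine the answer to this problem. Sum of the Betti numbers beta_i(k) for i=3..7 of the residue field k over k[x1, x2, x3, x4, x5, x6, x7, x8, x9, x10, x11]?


Koszul resolution: beta_i(k)=C(n,i), n=11
C(11,3)=165, C(11,4)=330, C(11,5)=462, C(11,6)=462, C(11,7)=330
Sum=1749


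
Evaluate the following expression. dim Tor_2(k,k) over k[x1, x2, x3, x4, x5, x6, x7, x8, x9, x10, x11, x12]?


Koszul: C(n,i)=C(12,2)=66


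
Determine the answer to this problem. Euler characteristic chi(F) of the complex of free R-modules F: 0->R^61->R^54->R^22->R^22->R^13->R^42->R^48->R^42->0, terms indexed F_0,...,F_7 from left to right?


chi = sum (-1)^i * rank:
(-1)^0*61=61
(-1)^1*54=-54
(-1)^2*22=22
(-1)^3*22=-22
(-1)^4*13=13
(-1)^5*42=-42
(-1)^6*48=48
(-1)^7*42=-42
chi=-16


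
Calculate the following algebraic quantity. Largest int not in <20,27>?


gcd(20,27)=1 => F=ab-a-b=20*27-20-27=540-47=493


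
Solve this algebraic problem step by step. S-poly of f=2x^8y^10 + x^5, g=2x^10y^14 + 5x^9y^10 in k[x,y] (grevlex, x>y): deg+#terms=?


LT(f)=2x^8y^10, LT(g)=2x^10y^14
lcm(LM)=x^10y^14
S(f,g) (scaled by 4 to clear denominators) = 2x^2y^4*f - 2*g = -10x^9y^10 + 2x^7y^4
2 terms, deg 19.
19+2=21


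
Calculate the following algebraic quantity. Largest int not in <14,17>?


gcd(14,17)=1 => F=ab-a-b=14*17-14-17=238-31=207


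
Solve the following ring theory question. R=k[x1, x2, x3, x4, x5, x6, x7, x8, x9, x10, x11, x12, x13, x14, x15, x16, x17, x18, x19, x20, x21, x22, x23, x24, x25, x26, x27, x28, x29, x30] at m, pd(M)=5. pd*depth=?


pd+depth=30
depth=30-5=25
pd*depth=5*25=125


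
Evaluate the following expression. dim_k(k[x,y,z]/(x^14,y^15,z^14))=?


Basis: x^iy^jz^k, i<14,j<15,k<14
14*15*14=2940


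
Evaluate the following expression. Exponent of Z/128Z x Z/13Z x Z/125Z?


Exponent = lcm of the cyclic orders; pairwise coprime => product.
2^7*13^1*5^3=128*13*125=208000


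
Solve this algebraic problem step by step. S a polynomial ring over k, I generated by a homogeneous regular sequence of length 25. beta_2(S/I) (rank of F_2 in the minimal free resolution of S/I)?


Regular sequence => Koszul complex is the minimal free resolution.
Syz_1 minimally generated by Koszul relations f_i*e_j - f_j*e_i (i<j): mu(Syz_1) = beta_2 = C(m,2) = m(m-1)/2
m=25
25*24/2 = 300


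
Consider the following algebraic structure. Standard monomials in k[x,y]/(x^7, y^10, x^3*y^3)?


k[x,y]/I, I = (x^7, y^10, x^3*y^3)
Rect: 7x10=70. Corner: (7-3)x(10-3)=28.
dim = 70-28 = 42


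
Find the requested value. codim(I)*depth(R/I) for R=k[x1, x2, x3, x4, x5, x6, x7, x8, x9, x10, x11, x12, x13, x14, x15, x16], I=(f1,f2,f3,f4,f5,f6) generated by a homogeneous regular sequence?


codim=6, depth=dim(R/I)=16-6=10
Product=6*10=60


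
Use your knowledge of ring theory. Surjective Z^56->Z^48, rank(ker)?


rank(ker) = 56-48 = 8


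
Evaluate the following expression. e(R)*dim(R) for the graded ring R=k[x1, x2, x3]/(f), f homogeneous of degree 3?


e(R)=deg(f)=3, dim(R)=3-1=2
e*dim=3*2=6


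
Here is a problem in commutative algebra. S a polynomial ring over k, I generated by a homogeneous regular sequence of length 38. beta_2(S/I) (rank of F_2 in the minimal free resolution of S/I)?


Regular sequence => Koszul complex is the minimal free resolution.
Syz_1 minimally generated by Koszul relations f_i*e_j - f_j*e_i (i<j): mu(Syz_1) = beta_2 = C(m,2) = m(m-1)/2
m=38
38*37/2 = 703


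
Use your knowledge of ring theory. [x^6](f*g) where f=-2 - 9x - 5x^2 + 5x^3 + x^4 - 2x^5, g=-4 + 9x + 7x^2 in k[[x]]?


[x^6] = sum a_i*b_j, i+j=6
  1*7=7
  -2*9=-18
Sum=-11


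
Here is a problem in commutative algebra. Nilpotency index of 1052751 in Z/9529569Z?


1052751^k mod 9529569:
k=1: 1052751
k=2: 5322870
k=3: 3315438
k=4: 2139291
k=5: 8168202
k=6: 0
First zero at k = 6


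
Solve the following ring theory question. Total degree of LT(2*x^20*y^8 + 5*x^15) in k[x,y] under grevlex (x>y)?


LT: 2*x^20*y^8
deg_x=20, deg_y=8
Total=20+8=28


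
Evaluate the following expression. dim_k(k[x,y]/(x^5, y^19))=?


Basis: x^i*y^j, i<5, j<19
5*19=95


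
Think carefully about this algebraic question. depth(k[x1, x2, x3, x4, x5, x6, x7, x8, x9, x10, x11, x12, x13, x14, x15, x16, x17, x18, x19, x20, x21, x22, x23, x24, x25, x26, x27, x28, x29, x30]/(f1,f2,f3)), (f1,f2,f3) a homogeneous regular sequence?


depth(R)=30
depth(R/I)=30-3=27


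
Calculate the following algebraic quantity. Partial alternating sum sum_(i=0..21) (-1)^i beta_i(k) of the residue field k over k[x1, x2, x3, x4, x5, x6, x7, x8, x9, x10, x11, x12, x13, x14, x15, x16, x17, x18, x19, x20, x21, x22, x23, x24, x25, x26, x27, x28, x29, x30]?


Koszul resolution: beta_i(k)=C(n,i), n=30
sum_(i=0..p) (-1)^i C(n,i) = (-1)^p C(n-1,p)
(-1)^21*C(29,21) = (-1)^21*4292145 = -4292145


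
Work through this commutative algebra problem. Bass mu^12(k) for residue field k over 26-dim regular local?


C(n,i)=C(26,12)=9657700


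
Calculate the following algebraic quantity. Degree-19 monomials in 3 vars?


C(d+n-1,n-1)=C(21,2)=210


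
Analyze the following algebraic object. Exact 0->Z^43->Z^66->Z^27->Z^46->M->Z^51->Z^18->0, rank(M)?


Alt sum=0:
(-1)^0*43 + (-1)^1*66 + (-1)^2*27 + (-1)^3*46 + (-1)^4*? + (-1)^5*51 + (-1)^6*18=0
rank(M)=75


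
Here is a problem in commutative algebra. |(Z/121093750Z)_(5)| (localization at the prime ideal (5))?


5-primary part: 121093750=5^9*62
Size=5^9=1953125


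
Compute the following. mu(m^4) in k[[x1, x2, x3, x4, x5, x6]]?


C(n+d-1,d)=C(9,4)=126


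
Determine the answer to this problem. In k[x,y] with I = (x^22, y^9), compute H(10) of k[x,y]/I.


k[x,y], I = (x^22, y^9), d = 10
Need i < 22 and d-i < 9.
Range: 2 <= i <= 10.
H(10) = 9


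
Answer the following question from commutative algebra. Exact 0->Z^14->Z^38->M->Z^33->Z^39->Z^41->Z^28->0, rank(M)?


Alt sum=0:
(-1)^0*14 + (-1)^1*38 + (-1)^2*? + (-1)^3*33 + (-1)^4*39 + (-1)^5*41 + (-1)^6*28=0
rank(M)=31


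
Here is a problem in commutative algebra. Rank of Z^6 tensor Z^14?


rank(M(x)N) = rank(M)*rank(N)
6*14 = 84


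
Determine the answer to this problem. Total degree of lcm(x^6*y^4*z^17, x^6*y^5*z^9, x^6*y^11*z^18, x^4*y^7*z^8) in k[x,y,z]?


lcm = componentwise max:
x: max(6,6,6,4)=6
y: max(4,5,11,7)=11
z: max(17,9,18,8)=18
Total=6+11+18=35


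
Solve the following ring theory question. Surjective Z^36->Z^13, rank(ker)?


rank(ker) = 36-13 = 23


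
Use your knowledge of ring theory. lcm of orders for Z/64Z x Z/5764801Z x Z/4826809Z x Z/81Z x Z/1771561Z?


Exponent = lcm of the cyclic orders; pairwise coprime => product.
2^6*7^8*13^6*3^4*11^6=64*5764801*4826809*81*1771561=255543911324131764350016


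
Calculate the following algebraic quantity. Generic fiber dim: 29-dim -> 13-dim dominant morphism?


dim(fiber)=dim(X)-dim(Y)=29-13=16


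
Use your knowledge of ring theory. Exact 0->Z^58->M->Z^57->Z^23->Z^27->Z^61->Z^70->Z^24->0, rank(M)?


Alt sum=0:
(-1)^0*58 + (-1)^1*? + (-1)^2*57 + (-1)^3*23 + (-1)^4*27 + (-1)^5*61 + (-1)^6*70 + (-1)^7*24=0
rank(M)=104


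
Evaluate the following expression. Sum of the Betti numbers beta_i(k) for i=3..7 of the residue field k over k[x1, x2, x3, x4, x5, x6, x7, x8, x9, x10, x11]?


Koszul resolution: beta_i(k)=C(n,i), n=11
C(11,3)=165, C(11,4)=330, C(11,5)=462, C(11,6)=462, C(11,7)=330
Sum=1749


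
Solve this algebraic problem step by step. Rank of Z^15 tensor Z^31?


rank(M(x)N) = rank(M)*rank(N)
15*31 = 465


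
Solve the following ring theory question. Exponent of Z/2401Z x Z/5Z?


Exponent = lcm of the cyclic orders; pairwise coprime => product.
7^4*5^1=2401*5=12005


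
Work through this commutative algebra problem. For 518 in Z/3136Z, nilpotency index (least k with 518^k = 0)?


518^k mod 3136:
k=1: 518
k=2: 1764
k=3: 1176
k=4: 784
k=5: 1568
k=6: 0
First zero at k = 6


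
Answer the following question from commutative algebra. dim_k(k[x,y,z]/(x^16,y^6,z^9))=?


Basis: x^iy^jz^k, i<16,j<6,k<9
16*6*9=864


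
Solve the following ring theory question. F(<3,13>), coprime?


gcd(3,13)=1 => F=ab-a-b=3*13-3-13=39-16=23


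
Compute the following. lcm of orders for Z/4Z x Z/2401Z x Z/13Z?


Exponent = lcm of the cyclic orders; pairwise coprime => product.
2^2*7^4*13^1=4*2401*13=124852


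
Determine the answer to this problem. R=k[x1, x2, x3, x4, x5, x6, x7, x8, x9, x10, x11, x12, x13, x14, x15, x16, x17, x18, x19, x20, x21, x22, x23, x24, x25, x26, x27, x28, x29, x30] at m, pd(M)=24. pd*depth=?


pd+depth=30
depth=30-24=6
pd*depth=24*6=144


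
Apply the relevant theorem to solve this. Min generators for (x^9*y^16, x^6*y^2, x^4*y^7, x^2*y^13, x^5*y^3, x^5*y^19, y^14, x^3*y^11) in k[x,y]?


Remove redundant (divisible by others).
x^5*y^19 redundant.
x^9*y^16 redundant.
Min: x^6*y^2, x^5*y^3, x^4*y^7, x^3*y^11, x^2*y^13, y^14
Count=6


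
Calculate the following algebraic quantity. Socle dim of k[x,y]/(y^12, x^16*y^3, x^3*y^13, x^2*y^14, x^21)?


Socle = ann(m) = span of standard monomials u with x*u, y*u in I (staircase corners).
Redundant generators: x^3*y^13, x^2*y^14
Minimal generators: x^21, x^16*y^3, y^12
Corners: x^15y^11, x^20y^2
Socle dim=2


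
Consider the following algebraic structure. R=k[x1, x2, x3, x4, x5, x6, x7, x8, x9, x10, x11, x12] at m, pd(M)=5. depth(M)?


pd+depth=depth(R)=12
depth=12-5=7


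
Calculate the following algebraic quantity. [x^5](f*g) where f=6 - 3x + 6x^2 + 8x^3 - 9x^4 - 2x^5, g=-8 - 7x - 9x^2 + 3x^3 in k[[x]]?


[x^5] = sum a_i*b_j, i+j=5
  6*3=18
  8*-9=-72
  -9*-7=63
  -2*-8=16
Sum=25


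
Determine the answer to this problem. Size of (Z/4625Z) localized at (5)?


5-primary part: 4625=5^3*37
Size=5^3=125


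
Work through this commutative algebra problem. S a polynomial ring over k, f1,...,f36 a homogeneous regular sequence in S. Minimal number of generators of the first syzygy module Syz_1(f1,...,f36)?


Regular sequence => Koszul complex is the minimal free resolution.
Syz_1 minimally generated by Koszul relations f_i*e_j - f_j*e_i (i<j): mu(Syz_1) = beta_2 = C(m,2) = m(m-1)/2
m=36
36*35/2 = 630


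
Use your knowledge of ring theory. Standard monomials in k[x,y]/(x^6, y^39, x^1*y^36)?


k[x,y]/I, I = (x^6, y^39, x^1*y^36)
Rect: 6x39=234. Corner: (6-1)x(39-36)=15.
dim = 234-15 = 219


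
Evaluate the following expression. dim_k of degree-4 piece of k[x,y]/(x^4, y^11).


k[x,y], I = (x^4, y^11), d = 4
Need i < 4 and d-i < 11.
Range: 0 <= i <= 3.
H(4) = 4


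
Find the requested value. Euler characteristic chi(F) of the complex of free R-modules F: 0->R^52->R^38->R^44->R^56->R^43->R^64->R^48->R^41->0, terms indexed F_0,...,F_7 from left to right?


chi = sum (-1)^i * rank:
(-1)^0*52=52
(-1)^1*38=-38
(-1)^2*44=44
(-1)^3*56=-56
(-1)^4*43=43
(-1)^5*64=-64
(-1)^6*48=48
(-1)^7*41=-41
chi=-12


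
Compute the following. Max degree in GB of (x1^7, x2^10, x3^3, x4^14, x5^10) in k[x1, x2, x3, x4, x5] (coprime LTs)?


Pure powers, coprime LTs => already GB.
Degrees: 7, 10, 3, 14, 10
Max=14


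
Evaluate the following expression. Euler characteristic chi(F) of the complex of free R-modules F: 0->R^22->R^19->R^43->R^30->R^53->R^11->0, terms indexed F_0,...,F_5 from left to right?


chi = sum (-1)^i * rank:
(-1)^0*22=22
(-1)^1*19=-19
(-1)^2*43=43
(-1)^3*30=-30
(-1)^4*53=53
(-1)^5*11=-11
chi=58


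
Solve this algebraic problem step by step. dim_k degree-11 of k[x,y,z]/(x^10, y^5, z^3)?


Need i<10, j<5, k<3 with i+j+k=11.
For each i, j ranges over max(0,11-i-2)..min(4,11-i):
  i=0: j in [9,4] -> 0
  i=1: j in [8,4] -> 0
  i=2: j in [7,4] -> 0
  i=3: j in [6,4] -> 0
  i=4: j in [5,4] -> 0
  i=5: j in [4,4] -> 1
  i=6: j in [3,4] -> 2
  i=7: j in [2,4] -> 3
  i=8: j in [1,3] -> 3
  i=9: j in [0,2] -> 3
H(11) = 0+0+0+0+0+1+2+3+3+3 = 12


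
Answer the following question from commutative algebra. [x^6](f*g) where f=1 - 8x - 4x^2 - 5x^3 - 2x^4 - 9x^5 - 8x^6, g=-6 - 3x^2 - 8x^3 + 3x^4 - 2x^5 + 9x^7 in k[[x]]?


[x^6] = sum a_i*b_j, i+j=6
  -8*-2=16
  -4*3=-12
  -5*-8=40
  -2*-3=6
  -8*-6=48
Sum=98


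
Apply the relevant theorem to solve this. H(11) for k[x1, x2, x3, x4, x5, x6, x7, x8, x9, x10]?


C(d+n-1,n-1)=C(20,9)=167960


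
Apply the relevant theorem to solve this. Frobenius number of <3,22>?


gcd(3,22)=1 => F=ab-a-b=3*22-3-22=66-25=41


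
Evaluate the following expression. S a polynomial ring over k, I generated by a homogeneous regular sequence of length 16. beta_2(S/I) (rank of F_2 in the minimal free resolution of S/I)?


Regular sequence => Koszul complex is the minimal free resolution.
Syz_1 minimally generated by Koszul relations f_i*e_j - f_j*e_i (i<j): mu(Syz_1) = beta_2 = C(m,2) = m(m-1)/2
m=16
16*15/2 = 120


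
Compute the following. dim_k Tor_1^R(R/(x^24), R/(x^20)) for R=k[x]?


Tor_1(R/I,R/J)=(I cap J)/IJ=(x^24)/(x^44)
dim=44-24=min(24,20)=20


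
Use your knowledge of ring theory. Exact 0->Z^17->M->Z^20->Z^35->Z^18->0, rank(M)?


Alt sum=0:
(-1)^0*17 + (-1)^1*? + (-1)^2*20 + (-1)^3*35 + (-1)^4*18=0
rank(M)=20


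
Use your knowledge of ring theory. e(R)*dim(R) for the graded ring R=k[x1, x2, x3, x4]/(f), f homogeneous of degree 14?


e(R)=deg(f)=14, dim(R)=4-1=3
e*dim=14*3=42


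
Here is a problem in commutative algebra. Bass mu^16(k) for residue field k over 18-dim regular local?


C(n,i)=C(18,16)=153


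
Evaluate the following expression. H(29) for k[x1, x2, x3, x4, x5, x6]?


C(d+n-1,n-1)=C(34,5)=278256


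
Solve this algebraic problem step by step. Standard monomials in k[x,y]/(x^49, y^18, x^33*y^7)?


k[x,y]/I, I = (x^49, y^18, x^33*y^7)
Rect: 49x18=882. Corner: (49-33)x(18-7)=176.
dim = 882-176 = 706


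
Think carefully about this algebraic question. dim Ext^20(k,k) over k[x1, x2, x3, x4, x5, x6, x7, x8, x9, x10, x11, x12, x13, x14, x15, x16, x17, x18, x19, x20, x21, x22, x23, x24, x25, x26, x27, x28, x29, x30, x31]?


C(n,i)=C(31,20)=84672315


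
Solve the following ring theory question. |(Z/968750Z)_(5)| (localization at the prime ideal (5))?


5-primary part: 968750=5^6*62
Size=5^6=15625


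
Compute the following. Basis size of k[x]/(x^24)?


Basis: 1,x,...,x^23
dim=24


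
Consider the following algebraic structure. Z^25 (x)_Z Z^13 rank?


rank(M(x)N) = rank(M)*rank(N)
25*13 = 325


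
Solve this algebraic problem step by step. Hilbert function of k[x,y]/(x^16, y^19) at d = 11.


k[x,y], I = (x^16, y^19), d = 11
Need i < 16 and d-i < 19.
Range: 0 <= i <= 11.
H(11) = 12


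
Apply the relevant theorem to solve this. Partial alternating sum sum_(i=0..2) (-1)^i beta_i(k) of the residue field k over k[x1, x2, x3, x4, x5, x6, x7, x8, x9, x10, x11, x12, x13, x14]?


Koszul resolution: beta_i(k)=C(n,i), n=14
sum_(i=0..p) (-1)^i C(n,i) = (-1)^p C(n-1,p)
(-1)^2*C(13,2) = (-1)^2*78 = 78


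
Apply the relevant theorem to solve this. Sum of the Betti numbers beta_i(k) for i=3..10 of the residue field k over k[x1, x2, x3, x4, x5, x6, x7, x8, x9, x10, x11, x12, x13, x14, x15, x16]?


Koszul resolution: beta_i(k)=C(n,i), n=16
C(16,3)=560, C(16,4)=1820, C(16,5)=4368, C(16,6)=8008, C(16,7)=11440, C(16,8)=12870, C(16,9)=11440, C(16,10)=8008
Sum=58514


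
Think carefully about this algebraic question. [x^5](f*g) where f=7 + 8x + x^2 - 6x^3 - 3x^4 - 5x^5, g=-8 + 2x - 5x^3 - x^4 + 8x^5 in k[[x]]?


[x^5] = sum a_i*b_j, i+j=5
  7*8=56
  8*-1=-8
  1*-5=-5
  -3*2=-6
  -5*-8=40
Sum=77


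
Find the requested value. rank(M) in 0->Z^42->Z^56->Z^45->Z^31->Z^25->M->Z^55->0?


Alt sum=0:
(-1)^0*42 + (-1)^1*56 + (-1)^2*45 + (-1)^3*31 + (-1)^4*25 + (-1)^5*? + (-1)^6*55=0
rank(M)=80


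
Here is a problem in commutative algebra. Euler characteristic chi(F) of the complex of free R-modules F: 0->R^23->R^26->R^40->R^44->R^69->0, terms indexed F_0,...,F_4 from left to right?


chi = sum (-1)^i * rank:
(-1)^0*23=23
(-1)^1*26=-26
(-1)^2*40=40
(-1)^3*44=-44
(-1)^4*69=69
chi=62


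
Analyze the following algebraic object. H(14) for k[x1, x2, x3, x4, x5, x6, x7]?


C(d+n-1,n-1)=C(20,6)=38760


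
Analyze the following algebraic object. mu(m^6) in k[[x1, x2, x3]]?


C(n+d-1,d)=C(8,6)=28


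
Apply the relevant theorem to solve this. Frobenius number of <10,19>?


gcd(10,19)=1 => F=ab-a-b=10*19-10-19=190-29=161


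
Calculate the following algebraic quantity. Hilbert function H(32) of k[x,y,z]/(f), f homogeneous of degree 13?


C(34,2)-C(21,2)=561-210=351


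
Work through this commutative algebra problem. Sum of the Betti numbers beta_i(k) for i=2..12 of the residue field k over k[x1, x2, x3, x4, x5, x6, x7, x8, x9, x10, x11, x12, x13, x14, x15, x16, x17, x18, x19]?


Koszul resolution: beta_i(k)=C(n,i), n=19
C(19,2)=171, C(19,3)=969, C(19,4)=3876, C(19,5)=11628, C(19,6)=27132, C(19,7)=50388, C(19,8)=75582, C(19,9)=92378, C(19,10)=92378, C(19,11)=75582, C(19,12)=50388
Sum=480472


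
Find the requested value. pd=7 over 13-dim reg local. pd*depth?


pd+depth=13
depth=13-7=6
pd*depth=7*6=42


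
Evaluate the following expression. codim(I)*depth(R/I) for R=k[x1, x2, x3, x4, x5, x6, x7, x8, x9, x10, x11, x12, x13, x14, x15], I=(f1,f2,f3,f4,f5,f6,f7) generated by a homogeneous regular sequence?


codim=7, depth=dim(R/I)=15-7=8
Product=7*8=56


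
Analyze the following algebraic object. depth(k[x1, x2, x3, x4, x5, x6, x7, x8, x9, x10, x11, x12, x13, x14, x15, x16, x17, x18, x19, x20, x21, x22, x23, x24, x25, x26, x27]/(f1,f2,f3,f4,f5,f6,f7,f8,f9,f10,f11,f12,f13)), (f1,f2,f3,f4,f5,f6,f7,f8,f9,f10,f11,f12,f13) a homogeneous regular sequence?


depth(R)=27
depth(R/I)=27-13=14


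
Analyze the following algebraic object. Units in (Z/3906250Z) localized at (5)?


Local ring = Z/1953125Z.
phi(1953125) = 5^8*(5-1) = 1562500


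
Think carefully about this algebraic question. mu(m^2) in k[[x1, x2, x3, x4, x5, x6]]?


C(n+d-1,d)=C(7,2)=21


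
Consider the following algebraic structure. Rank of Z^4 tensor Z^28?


rank(M(x)N) = rank(M)*rank(N)
4*28 = 112


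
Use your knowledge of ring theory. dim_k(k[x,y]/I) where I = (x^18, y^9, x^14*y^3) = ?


k[x,y]/I, I = (x^18, y^9, x^14*y^3)
Rect: 18x9=162. Corner: (18-14)x(9-3)=24.
dim = 162-24 = 138


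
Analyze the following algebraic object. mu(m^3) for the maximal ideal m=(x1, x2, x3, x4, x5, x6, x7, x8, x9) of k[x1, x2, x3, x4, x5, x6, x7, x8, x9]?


Graded Nakayama: mu(m^d) = dim_k (m^d/m^(d+1)) = #degree-3 monomials in 9 vars
C(n+d-1,d)=C(11,3)=165


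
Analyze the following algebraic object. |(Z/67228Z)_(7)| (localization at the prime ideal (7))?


7-primary part: 67228=7^5*4
Size=7^5=16807


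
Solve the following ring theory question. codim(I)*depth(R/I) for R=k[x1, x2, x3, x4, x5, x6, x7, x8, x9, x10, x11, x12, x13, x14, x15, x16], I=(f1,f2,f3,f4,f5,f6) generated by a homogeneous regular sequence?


codim=6, depth=dim(R/I)=16-6=10
Product=6*10=60


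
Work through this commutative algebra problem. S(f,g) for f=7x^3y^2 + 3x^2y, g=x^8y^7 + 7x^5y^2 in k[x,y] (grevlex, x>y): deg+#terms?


LT(f)=7x^3y^2, LT(g)=x^8y^7
lcm(LM)=x^8y^7
S(f,g) (scaled by 7 to clear denominators) = x^5y^5*f - 7*g = 3x^7y^6 - 49x^5y^2
2 terms, deg 13.
13+2=15


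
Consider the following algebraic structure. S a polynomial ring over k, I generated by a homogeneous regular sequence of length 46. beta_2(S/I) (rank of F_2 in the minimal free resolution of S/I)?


Regular sequence => Koszul complex is the minimal free resolution.
Syz_1 minimally generated by Koszul relations f_i*e_j - f_j*e_i (i<j): mu(Syz_1) = beta_2 = C(m,2) = m(m-1)/2
m=46
46*45/2 = 1035


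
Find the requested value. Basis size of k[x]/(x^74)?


Basis: 1,x,...,x^73
dim=74


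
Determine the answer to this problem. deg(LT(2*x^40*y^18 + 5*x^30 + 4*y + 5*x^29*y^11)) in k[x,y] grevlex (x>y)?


LT: 2*x^40*y^18
deg_x=40, deg_y=18
Total=40+18=58


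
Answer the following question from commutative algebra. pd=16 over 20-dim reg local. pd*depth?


pd+depth=20
depth=20-16=4
pd*depth=16*4=64


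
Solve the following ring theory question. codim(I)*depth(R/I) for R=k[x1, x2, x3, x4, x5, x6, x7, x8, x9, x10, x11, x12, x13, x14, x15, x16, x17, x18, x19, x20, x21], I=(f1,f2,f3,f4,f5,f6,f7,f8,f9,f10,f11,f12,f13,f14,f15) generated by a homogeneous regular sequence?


codim=15, depth=dim(R/I)=21-15=6
Product=15*6=90


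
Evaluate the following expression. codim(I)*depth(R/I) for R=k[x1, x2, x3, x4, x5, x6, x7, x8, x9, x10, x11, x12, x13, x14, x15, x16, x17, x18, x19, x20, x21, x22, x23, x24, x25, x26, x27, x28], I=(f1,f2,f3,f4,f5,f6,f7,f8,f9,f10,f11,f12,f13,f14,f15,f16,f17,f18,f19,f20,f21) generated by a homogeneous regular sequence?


codim=21, depth=dim(R/I)=28-21=7
Product=21*7=147


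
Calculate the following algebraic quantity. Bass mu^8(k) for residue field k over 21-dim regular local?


C(n,i)=C(21,8)=203490


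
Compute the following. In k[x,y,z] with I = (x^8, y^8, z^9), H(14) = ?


Need i<8, j<8, k<9 with i+j+k=14.
For each i, j ranges over max(0,14-i-8)..min(7,14-i):
  i=0: j in [6,7] -> 2
  i=1: j in [5,7] -> 3
  i=2: j in [4,7] -> 4
  i=3: j in [3,7] -> 5
  i=4: j in [2,7] -> 6
  i=5: j in [1,7] -> 7
  i=6: j in [0,7] -> 8
  i=7: j in [0,7] -> 8
H(14) = 2+3+4+5+6+7+8+8 = 43


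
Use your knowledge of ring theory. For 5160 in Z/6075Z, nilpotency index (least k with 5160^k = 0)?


5160^k mod 6075:
k=1: 5160
k=2: 4950
k=3: 2700
k=4: 2025
k=5: 0
First zero at k = 5


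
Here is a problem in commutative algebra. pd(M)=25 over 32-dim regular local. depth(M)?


pd+depth=depth(R)=32
depth=32-25=7


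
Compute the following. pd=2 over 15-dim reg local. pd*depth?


pd+depth=15
depth=15-2=13
pd*depth=2*13=26


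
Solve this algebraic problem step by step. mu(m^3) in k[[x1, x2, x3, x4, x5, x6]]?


C(n+d-1,d)=C(8,3)=56


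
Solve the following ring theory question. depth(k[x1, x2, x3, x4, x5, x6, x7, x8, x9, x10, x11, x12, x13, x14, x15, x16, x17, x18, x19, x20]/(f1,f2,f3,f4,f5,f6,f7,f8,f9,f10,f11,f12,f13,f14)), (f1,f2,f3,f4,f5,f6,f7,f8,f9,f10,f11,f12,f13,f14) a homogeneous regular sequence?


depth(R)=20
depth(R/I)=20-14=6


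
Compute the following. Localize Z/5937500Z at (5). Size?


5-primary part: 5937500=5^7*76
Size=5^7=78125


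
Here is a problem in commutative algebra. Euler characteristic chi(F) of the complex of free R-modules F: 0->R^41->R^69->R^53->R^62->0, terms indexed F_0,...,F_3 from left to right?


chi = sum (-1)^i * rank:
(-1)^0*41=41
(-1)^1*69=-69
(-1)^2*53=53
(-1)^3*62=-62
chi=-37


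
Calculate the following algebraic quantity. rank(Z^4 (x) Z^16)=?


rank(M(x)N) = rank(M)*rank(N)
4*16 = 64


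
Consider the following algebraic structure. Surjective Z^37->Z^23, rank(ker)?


rank(ker) = 37-23 = 14


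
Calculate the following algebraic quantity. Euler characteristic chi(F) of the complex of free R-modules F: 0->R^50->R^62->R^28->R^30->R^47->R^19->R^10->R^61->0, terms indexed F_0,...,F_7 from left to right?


chi = sum (-1)^i * rank:
(-1)^0*50=50
(-1)^1*62=-62
(-1)^2*28=28
(-1)^3*30=-30
(-1)^4*47=47
(-1)^5*19=-19
(-1)^6*10=10
(-1)^7*61=-61
chi=-37


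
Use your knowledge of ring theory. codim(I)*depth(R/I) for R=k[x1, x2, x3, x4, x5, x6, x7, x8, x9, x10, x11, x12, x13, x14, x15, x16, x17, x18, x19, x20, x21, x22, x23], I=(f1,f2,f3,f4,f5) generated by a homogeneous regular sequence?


codim=5, depth=dim(R/I)=23-5=18
Product=5*18=90


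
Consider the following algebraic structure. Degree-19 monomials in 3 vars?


C(d+n-1,n-1)=C(21,2)=210


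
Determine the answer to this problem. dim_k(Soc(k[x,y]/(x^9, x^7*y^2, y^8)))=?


Socle = ann(m) = span of standard monomials u with x*u, y*u in I (staircase corners).
Minimal generators: x^9, x^7*y^2, y^8
Corners: x^6y^7, x^8y
Socle dim=2


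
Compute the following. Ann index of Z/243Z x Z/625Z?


Exponent = lcm of the cyclic orders; pairwise coprime => product.
3^5*5^4=243*625=151875


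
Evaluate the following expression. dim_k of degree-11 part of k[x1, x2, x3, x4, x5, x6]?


C(d+n-1,n-1)=C(16,5)=4368


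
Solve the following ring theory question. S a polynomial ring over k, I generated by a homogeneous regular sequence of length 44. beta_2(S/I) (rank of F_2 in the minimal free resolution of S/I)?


Regular sequence => Koszul complex is the minimal free resolution.
Syz_1 minimally generated by Koszul relations f_i*e_j - f_j*e_i (i<j): mu(Syz_1) = beta_2 = C(m,2) = m(m-1)/2
m=44
44*43/2 = 946


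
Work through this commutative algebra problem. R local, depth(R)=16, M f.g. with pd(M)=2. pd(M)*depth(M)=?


pd+depth=16
depth=16-2=14
pd*depth=2*14=28


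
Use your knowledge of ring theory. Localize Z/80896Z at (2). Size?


2-primary part: 80896=2^10*79
Size=2^10=1024


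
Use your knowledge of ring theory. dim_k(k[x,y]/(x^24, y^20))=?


Basis: x^i*y^j, i<24, j<20
24*20=480


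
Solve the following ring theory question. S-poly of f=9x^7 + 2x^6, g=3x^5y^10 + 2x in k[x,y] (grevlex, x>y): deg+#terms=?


LT(f)=9x^7, LT(g)=3x^5y^10
lcm(LM)=x^7y^10
S(f,g) (scaled by 27 to clear denominators) = 3y^10*f - 9x^2*g = 6x^6y^10 - 18x^3
2 terms, deg 16.
16+2=18


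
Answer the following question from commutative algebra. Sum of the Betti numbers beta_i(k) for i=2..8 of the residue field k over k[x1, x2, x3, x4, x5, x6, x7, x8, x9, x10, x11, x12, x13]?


Koszul resolution: beta_i(k)=C(n,i), n=13
C(13,2)=78, C(13,3)=286, C(13,4)=715, C(13,5)=1287, C(13,6)=1716, C(13,7)=1716, C(13,8)=1287
Sum=7085


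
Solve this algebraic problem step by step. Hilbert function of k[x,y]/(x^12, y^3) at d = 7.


k[x,y], I = (x^12, y^3), d = 7
Need i < 12 and d-i < 3.
Range: 5 <= i <= 7.
H(7) = 3


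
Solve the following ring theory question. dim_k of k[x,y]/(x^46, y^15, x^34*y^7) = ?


k[x,y]/I, I = (x^46, y^15, x^34*y^7)
Rect: 46x15=690. Corner: (46-34)x(15-7)=96.
dim = 690-96 = 594


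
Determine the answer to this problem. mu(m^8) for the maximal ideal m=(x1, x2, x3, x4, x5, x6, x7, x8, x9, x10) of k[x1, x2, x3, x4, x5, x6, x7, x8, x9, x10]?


Graded Nakayama: mu(m^d) = dim_k (m^d/m^(d+1)) = #degree-8 monomials in 10 vars
C(n+d-1,d)=C(17,8)=24310


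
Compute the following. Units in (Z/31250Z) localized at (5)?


Local ring = Z/15625Z.
phi(15625) = 5^5*(5-1) = 12500


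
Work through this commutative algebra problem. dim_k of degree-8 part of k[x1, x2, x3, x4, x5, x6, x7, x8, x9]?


C(d+n-1,n-1)=C(16,8)=12870


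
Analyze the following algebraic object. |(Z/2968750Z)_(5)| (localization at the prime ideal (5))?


5-primary part: 2968750=5^7*38
Size=5^7=78125


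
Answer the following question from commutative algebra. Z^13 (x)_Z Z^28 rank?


rank(M(x)N) = rank(M)*rank(N)
13*28 = 364


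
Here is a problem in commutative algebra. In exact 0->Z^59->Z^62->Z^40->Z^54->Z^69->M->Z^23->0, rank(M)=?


Alt sum=0:
(-1)^0*59 + (-1)^1*62 + (-1)^2*40 + (-1)^3*54 + (-1)^4*69 + (-1)^5*? + (-1)^6*23=0
rank(M)=75


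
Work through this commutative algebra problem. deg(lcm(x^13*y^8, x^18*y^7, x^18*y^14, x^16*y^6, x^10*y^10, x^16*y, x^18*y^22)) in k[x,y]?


lcm = componentwise max:
x: max(13,18,18,16,10,16,18)=18
y: max(8,7,14,6,10,1,22)=22
Total=18+22=40


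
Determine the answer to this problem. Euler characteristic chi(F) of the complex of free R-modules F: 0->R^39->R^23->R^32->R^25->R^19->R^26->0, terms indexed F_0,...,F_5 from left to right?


chi = sum (-1)^i * rank:
(-1)^0*39=39
(-1)^1*23=-23
(-1)^2*32=32
(-1)^3*25=-25
(-1)^4*19=19
(-1)^5*26=-26
chi=16


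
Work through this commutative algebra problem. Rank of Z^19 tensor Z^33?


rank(M(x)N) = rank(M)*rank(N)
19*33 = 627


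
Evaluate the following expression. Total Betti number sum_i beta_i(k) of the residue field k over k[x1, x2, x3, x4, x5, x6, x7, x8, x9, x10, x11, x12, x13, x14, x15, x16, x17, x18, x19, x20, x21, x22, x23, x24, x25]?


Koszul resolution: beta_i(k)=C(n,i), n=25
sum_i C(25,i) = 2^25 = 33554432


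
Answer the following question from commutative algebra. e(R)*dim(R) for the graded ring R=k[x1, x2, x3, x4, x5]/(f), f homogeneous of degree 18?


e(R)=deg(f)=18, dim(R)=5-1=4
e*dim=18*4=72


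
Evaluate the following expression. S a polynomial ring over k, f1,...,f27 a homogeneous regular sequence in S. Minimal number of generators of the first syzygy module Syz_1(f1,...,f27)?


Regular sequence => Koszul complex is the minimal free resolution.
Syz_1 minimally generated by Koszul relations f_i*e_j - f_j*e_i (i<j): mu(Syz_1) = beta_2 = C(m,2) = m(m-1)/2
m=27
27*26/2 = 351


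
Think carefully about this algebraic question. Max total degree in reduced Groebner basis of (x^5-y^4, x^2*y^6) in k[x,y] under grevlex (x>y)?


LT(f1)=x^5, LT(f2)=x^2y^6, lcm=x^5y^6
S(f1,f2) = y^6*f1 - x^3*f2 = -y^10
Reduced GB = {f1, f2, y^10}; degrees 5, 8, 10
Max = 10


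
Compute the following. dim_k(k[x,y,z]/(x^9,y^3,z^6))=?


Basis: x^iy^jz^k, i<9,j<3,k<6
9*3*6=162


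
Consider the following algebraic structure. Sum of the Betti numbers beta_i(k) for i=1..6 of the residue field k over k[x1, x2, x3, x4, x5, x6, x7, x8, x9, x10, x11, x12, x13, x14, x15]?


Koszul resolution: beta_i(k)=C(n,i), n=15
C(15,1)=15, C(15,2)=105, C(15,3)=455, C(15,4)=1365, C(15,5)=3003, C(15,6)=5005
Sum=9948


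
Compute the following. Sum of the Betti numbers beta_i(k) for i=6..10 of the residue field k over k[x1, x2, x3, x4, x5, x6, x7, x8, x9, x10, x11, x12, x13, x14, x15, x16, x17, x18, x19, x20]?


Koszul resolution: beta_i(k)=C(n,i), n=20
C(20,6)=38760, C(20,7)=77520, C(20,8)=125970, C(20,9)=167960, C(20,10)=184756
Sum=594966
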